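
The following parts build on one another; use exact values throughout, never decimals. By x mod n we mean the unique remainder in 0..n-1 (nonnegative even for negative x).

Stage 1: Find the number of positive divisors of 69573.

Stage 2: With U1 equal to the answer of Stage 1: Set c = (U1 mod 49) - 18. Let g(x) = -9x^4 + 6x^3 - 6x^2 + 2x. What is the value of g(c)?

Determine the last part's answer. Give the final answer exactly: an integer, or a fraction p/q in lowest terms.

Stage 1: 69573 = 3 * 7 * 3313; number of divisors = (1+1) * (1+1) * (1+1) = 8; answer 8
Stage 2: U1 = 8; c = -10; -9*(-10)^4 + 6*(-10)^3 - 6*(-10)^2 + 2*(-10)^1 = (-90000) + (-6000) + (-600) + (-20) = -96620; answer -96620

-96620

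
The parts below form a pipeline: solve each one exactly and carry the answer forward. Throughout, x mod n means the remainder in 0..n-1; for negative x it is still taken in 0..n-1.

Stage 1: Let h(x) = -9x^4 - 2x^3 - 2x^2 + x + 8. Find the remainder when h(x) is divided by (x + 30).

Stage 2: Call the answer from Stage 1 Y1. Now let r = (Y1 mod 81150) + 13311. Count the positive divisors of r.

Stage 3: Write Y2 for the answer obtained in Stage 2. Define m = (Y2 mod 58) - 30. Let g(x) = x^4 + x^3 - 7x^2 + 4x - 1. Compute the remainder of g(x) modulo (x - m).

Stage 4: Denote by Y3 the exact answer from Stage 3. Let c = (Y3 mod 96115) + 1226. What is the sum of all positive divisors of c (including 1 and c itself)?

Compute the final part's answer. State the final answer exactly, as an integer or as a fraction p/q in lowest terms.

Stage 1: remainder = value at the root: -9*(-30)^4 - 2*(-30)^3 - 2*(-30)^2 + 1*(-30)^1 + 8 = (-7290000) + (54000) + (-1800) + (-30) + (8) = -7237822; answer -7237822
Stage 2: Y1 = -7237822; r = 78989; 78989 is prime, so its only divisors are 1 and 78989; count = 2; answer 2
Stage 3: Y2 = 2; m = -28; remainder = value at the root: 1*(-28)^4 + 1*(-28)^3 - 7*(-28)^2 + 4*(-28)^1 - 1 = (614656) + (-21952) + (-5488) + (-112) + (-1) = 587103; answer 587103
Stage 4: Y3 = 587103; c = 11639; 11639 = 103 * 113; sigma = (1 + 103) * (1 + 113) = 104 * 114 = 11856; answer 11856

11856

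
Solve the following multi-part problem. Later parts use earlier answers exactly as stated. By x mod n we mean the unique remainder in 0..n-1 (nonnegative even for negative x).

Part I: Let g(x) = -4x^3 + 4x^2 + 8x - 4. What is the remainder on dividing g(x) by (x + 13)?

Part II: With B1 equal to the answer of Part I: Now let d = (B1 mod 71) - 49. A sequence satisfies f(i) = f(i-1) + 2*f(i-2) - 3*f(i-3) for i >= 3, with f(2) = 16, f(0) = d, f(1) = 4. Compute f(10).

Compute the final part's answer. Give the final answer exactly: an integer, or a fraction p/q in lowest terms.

14

Part I: remainder = value at the root: -4*(-13)^3 + 4*(-13)^2 + 8*(-13)^1 - 4 = (8788) + (676) + (-104) + (-4) = 9356; answer 9356
Part II: B1 = 9356; d = 6; f(3) = 1*(16) + 2*(4) - 3*(6) = 6; iterating: f(3)=6, f(4)=26, f(5)=-10, f(6)=24, f(7)=-74, f(8)=4, f(9)=-216, f(10)=14; answer 14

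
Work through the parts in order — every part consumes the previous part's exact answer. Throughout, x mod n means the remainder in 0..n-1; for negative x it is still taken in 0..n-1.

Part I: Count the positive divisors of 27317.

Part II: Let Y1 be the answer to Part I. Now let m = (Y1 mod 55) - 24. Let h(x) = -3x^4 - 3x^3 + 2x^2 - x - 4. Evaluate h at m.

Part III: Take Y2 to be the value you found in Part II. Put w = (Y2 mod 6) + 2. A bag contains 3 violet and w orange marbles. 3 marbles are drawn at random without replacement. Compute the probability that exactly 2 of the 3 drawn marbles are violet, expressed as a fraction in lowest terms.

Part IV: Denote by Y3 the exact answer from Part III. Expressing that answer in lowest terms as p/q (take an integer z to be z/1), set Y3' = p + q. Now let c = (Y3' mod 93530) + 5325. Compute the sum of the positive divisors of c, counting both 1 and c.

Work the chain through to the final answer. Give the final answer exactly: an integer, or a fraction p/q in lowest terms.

Part I: 27317 = 59 * 463; number of divisors = (1+1) * (1+1) = 4; answer 4
Part II: Y1 = 4; m = -20; -3*(-20)^4 - 3*(-20)^3 + 2*(-20)^2 - 1*(-20)^1 - 4 = (-480000) + (24000) + (800) + (20) + (-4) = -455184; answer -455184
Part III: Y2 = -455184; w = 2; total draws C(5,3) = 10; favorable C(3,2)*C(2,1) = 6; P = 3/5; answer 3/5
Part IV: Y3 = 3/5; threaded value p + q = 8; c = 5333; 5333 is prime, so its only divisors are 1 and 5333; sigma = 1 + 5333 = 5334; answer 5334

5334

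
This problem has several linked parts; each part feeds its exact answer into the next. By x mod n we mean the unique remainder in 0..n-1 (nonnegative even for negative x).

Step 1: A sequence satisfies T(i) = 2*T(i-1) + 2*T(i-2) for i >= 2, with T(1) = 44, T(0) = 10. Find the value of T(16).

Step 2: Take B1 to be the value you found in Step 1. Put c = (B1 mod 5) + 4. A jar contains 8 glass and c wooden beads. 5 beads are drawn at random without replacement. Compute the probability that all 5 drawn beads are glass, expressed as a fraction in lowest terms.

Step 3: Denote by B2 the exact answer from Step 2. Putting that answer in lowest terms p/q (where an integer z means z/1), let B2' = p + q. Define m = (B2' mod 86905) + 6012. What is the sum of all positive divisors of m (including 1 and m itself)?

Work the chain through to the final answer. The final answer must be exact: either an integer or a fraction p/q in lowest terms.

8832

Step 1: T(2) = 2*(44) + 2*(10) = 108; iterating: T(2)=108, T(3)=304, T(4)=824, T(5)=2256, T(6)=6160, T(7)=16832, T(8)=45984, T(9)=125632, T(10)=343232, T(11)=937728, T(12)=2561920, T(13)=6999296, T(14)=19122432, T(15)=52243456, T(16)=142731776; answer 142731776
Step 2: B1 = 142731776; c = 5; total draws C(13,5) = 1287; favorable C(8,5) = 56; P = 56/1287; answer 56/1287
Step 3: B2 = 56/1287; threaded value p + q = 1343; m = 7355; 7355 = 5 * 1471; sigma = (1 + 5) * (1 + 1471) = 6 * 1472 = 8832; answer 8832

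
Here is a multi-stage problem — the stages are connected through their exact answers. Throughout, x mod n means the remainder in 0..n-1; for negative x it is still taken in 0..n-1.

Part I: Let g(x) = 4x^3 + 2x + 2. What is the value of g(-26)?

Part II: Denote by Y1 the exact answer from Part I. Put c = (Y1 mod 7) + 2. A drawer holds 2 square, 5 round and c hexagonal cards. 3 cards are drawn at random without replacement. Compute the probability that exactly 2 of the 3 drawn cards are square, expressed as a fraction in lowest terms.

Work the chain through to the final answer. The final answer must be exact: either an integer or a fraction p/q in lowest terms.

1/22

Part I: 4*(-26)^3 + 2*(-26)^1 + 2 = (-70304) + (-52) + (2) = -70354; answer -70354
Part II: Y1 = -70354; c = 5; total draws C(12,3) = 220; favorable C(2,2)*C(10,1) = 10; P = 1/22; answer 1/22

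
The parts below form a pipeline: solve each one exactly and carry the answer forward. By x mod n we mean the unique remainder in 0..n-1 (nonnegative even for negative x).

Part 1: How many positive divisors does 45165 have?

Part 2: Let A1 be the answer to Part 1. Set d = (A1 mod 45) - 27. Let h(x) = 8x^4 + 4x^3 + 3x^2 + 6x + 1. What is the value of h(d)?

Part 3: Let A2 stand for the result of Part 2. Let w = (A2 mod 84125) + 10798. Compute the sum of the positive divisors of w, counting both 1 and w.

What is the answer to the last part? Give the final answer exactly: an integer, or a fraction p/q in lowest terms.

55800

Part 1: 45165 = 3 * 5 * 3011; number of divisors = (1+1) * (1+1) * (1+1) = 8; answer 8
Part 2: A1 = 8; d = -19; 8*(-19)^4 + 4*(-19)^3 + 3*(-19)^2 + 6*(-19)^1 + 1 = (1042568) + (-27436) + (1083) + (-114) + (1) = 1016102; answer 1016102
Part 3: A2 = 1016102; w = 17400; 17400 = 2^3 * 3 * 5^2 * 29; sigma = (1 + 2 + 4 + 8) * (1 + 3) * (1 + 5 + 25) * (1 + 29) = 15 * 4 * 31 * 30 = 55800; answer 55800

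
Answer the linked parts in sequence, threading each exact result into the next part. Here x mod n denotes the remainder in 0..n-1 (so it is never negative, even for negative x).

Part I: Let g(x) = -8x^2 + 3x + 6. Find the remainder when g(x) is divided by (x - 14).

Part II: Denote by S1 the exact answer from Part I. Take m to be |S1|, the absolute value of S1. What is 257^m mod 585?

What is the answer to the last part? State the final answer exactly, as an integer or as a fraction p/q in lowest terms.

Part I: remainder = value at the root: -8*(14)^2 + 3*(14)^1 + 6 = (-1568) + (42) + (6) = -1520; answer -1520
Part II: S1 = -1520; m = 1520; squarings mod 585: 257^1=257, 257^2=529, 257^4=211, 257^8=61, 257^16=211, 257^32=61, 257^64=211, 257^128=61, 257^256=211, 257^512=61, 257^1024=211; 257^1520 = 257^16 * 257^32 * 257^64 * 257^128 * 257^256 * 257^1024 = 61 (mod 585); answer 61

61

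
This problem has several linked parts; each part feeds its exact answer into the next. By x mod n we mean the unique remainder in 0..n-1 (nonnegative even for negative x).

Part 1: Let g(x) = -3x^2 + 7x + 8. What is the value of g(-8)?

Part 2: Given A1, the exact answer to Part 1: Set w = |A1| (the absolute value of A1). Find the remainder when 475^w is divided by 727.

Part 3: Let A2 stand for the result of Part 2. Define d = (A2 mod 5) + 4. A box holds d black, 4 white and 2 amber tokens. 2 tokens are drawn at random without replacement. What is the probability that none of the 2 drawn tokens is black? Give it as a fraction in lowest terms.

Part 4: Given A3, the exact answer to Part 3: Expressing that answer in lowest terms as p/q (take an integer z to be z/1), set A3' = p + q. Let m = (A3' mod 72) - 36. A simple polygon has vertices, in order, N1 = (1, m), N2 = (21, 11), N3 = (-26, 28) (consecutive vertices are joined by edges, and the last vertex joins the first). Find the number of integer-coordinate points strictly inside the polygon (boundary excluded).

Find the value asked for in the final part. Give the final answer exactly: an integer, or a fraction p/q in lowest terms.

Part 1: -3*(-8)^2 + 7*(-8)^1 + 8 = (-192) + (-56) + (8) = -240; answer -240
Part 2: A1 = -240; w = 240; squarings mod 727: 475^1=475, 475^2=255, 475^4=322, 475^8=450, 475^16=394, 475^32=385, 475^64=644, 475^128=346; 475^240 = 475^16 * 475^32 * 475^64 * 475^128 = 16 (mod 727); answer 16
Part 3: A2 = 16; d = 5; total draws C(11,2) = 55; favorable C(6,2) = 15; P = 3/11; answer 3/11
Part 4: A3 = 3/11; threaded value p + q = 14; m = -22; cross terms: (1*11 - 21*-22)=473, (21*28 - -26*11)=874, (-26*-22 - 1*28)=544; twice the area = |1891| = 1891; area = 1891/2; boundary points = 1 + 1 + 1 = 3; strictly interior points = area - boundary/2 + 1 = 945; answer 945

945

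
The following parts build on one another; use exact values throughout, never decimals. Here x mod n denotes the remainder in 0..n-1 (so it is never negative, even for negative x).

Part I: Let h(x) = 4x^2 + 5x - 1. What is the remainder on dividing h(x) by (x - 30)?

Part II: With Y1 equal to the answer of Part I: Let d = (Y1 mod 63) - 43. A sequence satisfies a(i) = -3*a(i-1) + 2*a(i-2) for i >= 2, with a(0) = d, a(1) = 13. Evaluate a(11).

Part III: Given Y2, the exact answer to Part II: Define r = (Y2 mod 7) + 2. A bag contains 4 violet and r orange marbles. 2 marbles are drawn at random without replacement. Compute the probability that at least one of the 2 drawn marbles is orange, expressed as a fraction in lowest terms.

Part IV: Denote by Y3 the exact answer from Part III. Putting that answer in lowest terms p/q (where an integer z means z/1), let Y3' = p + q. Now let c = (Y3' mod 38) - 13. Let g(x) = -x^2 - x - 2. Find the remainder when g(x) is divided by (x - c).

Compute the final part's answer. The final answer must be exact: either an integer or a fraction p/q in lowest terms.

Part I: remainder = value at the root: 4*(30)^2 + 5*(30)^1 - 1 = (3600) + (150) + (-1) = 3749; answer 3749
Part II: Y1 = 3749; d = -11; a(2) = -3*(13) + 2*(-11) = -61; iterating: a(2)=-61, a(3)=209, a(4)=-749, a(5)=2665, a(6)=-9493, a(7)=33809, a(8)=-120413, a(9)=428857, a(10)=-1527397, a(11)=5439905; answer 5439905
Part III: Y2 = 5439905; r = 4; total draws C(8,2) = 28; complement C(4,2) = 6; favorable 28 - 6 = 22; P = 11/14; answer 11/14
Part IV: Y3 = 11/14; threaded value p + q = 25; c = 12; remainder = value at the root: -1*(12)^2 - 1*(12)^1 - 2 = (-144) + (-12) + (-2) = -158; answer -158

-158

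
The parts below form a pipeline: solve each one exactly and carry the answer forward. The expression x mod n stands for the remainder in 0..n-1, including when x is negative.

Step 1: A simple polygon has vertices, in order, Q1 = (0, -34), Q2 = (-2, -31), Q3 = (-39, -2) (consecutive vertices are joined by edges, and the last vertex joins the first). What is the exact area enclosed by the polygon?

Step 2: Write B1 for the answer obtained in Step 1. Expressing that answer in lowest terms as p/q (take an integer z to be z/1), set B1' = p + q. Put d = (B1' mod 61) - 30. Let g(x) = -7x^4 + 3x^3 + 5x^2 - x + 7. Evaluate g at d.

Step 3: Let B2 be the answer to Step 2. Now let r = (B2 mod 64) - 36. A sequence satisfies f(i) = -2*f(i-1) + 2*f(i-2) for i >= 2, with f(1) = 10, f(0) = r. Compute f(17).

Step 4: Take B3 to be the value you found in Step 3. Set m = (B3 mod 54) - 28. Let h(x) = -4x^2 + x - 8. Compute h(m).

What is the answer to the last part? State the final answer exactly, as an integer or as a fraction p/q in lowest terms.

Step 1: cross terms: (0*-31 - -2*-34)=-68, (-2*-2 - -39*-31)=-1205, (-39*-34 - 0*-2)=1326; twice the area = |53| = 53; area = 53/2; answer 53/2
Step 2: B1 = 53/2; threaded value p + q = 55; d = 25; -7*(25)^4 + 3*(25)^3 + 5*(25)^2 - 1*(25)^1 + 7 = (-2734375) + (46875) + (3125) + (-25) + (7) = -2684393; answer -2684393
Step 3: B2 = -2684393; r = -13; f(2) = -2*(10) + 2*(-13) = -46; iterating: f(2)=-46, f(3)=112, f(4)=-316, f(5)=856, f(6)=-2344, f(7)=6400, f(8)=-17488, f(9)=47776, f(10)=-130528, f(11)=356608, f(12)=-974272, f(13)=2661760, f(14)=-7272064, f(15)=19867648, f(16)=-54279424, f(17)=148294144; answer 148294144
Step 4: B3 = 148294144; m = 18; -4*(18)^2 + 1*(18)^1 - 8 = (-1296) + (18) + (-8) = -1286; answer -1286

-1286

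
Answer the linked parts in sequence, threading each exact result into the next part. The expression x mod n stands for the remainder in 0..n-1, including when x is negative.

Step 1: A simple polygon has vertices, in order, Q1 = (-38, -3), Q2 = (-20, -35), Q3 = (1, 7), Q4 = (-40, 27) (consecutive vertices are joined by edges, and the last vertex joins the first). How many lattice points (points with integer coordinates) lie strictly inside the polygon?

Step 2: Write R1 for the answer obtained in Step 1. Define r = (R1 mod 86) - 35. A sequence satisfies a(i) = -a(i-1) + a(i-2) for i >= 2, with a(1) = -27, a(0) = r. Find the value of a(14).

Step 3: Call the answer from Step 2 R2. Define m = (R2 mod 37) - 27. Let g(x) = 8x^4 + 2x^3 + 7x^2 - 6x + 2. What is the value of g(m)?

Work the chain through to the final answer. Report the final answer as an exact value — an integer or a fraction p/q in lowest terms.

Step 1: cross terms: (-38*-35 - -20*-3)=1270, (-20*7 - 1*-35)=-105, (1*27 - -40*7)=307, (-40*-3 - -38*27)=1146; twice the area = |2618| = 2618; area = 1309; boundary points = 2 + 21 + 1 + 2 = 26; strictly interior points = area - boundary/2 + 1 = 1297; answer 1297
Step 2: R1 = 1297; r = -28; a(2) = -1*(-27) + 1*(-28) = -1; iterating: a(2)=-1, a(3)=-26, a(4)=25, a(5)=-51, a(6)=76, a(7)=-127, a(8)=203, a(9)=-330, a(10)=533, a(11)=-863, a(12)=1396, a(13)=-2259, a(14)=3655; answer 3655
Step 3: R2 = 3655; m = 2; 8*(2)^4 + 2*(2)^3 + 7*(2)^2 - 6*(2)^1 + 2 = (128) + (16) + (28) + (-12) + (2) = 162; answer 162

162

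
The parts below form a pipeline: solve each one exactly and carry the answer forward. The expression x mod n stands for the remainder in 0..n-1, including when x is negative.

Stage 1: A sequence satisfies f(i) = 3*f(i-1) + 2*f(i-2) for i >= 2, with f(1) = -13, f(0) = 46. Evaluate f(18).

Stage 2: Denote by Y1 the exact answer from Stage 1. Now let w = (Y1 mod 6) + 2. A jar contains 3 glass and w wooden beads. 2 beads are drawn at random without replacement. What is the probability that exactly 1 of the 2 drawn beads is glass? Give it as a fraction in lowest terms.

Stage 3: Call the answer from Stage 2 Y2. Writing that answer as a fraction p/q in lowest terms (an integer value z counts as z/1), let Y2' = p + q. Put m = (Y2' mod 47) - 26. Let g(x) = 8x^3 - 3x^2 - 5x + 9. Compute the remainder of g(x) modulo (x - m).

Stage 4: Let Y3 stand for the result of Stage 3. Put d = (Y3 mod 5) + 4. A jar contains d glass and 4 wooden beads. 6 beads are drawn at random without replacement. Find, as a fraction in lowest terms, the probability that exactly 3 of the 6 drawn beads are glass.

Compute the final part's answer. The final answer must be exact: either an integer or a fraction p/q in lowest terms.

Stage 1: f(2) = 3*(-13) + 2*(46) = 53; iterating: f(2)=53, f(3)=133, f(4)=505, f(5)=1781, f(6)=6353, f(7)=22621, f(8)=80569, f(9)=286949, f(10)=1021985, f(11)=3639853, f(12)=12963529, f(13)=46170293, f(14)=164437937, f(15)=585654397, f(16)=2085839065, f(17)=7428825989, f(18)=26458156097; answer 26458156097
Stage 2: Y1 = 26458156097; w = 7; total draws C(10,2) = 45; favorable C(3,1)*C(7,1) = 21; P = 7/15; answer 7/15
Stage 3: Y2 = 7/15; threaded value p + q = 22; m = -4; remainder = value at the root: 8*(-4)^3 - 3*(-4)^2 - 5*(-4)^1 + 9 = (-512) + (-48) + (20) + (9) = -531; answer -531
Stage 4: Y3 = -531; d = 8; total draws C(12,6) = 924; favorable C(8,3)*C(4,3) = 224; P = 8/33; answer 8/33

8/33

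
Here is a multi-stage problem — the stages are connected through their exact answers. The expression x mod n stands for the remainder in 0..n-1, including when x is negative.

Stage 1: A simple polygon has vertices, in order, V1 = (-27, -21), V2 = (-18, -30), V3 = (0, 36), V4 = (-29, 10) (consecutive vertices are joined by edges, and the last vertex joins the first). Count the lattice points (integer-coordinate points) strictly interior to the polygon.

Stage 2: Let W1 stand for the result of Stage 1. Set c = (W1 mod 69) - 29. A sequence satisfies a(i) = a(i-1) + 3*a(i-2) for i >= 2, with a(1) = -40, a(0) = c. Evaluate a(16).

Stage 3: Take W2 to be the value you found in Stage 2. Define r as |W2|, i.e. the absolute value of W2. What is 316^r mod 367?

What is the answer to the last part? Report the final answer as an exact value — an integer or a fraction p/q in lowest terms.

361

Stage 1: cross terms: (-27*-30 - -18*-21)=432, (-18*36 - 0*-30)=-648, (0*10 - -29*36)=1044, (-29*-21 - -27*10)=879; twice the area = |1707| = 1707; area = 1707/2; boundary points = 9 + 6 + 1 + 1 = 17; strictly interior points = area - boundary/2 + 1 = 846; answer 846
Stage 2: W1 = 846; c = -11; a(2) = 1*(-40) + 3*(-11) = -73; iterating: a(2)=-73, a(3)=-193, a(4)=-412, a(5)=-991, a(6)=-2227, a(7)=-5200, a(8)=-11881, a(9)=-27481, a(10)=-63124, a(11)=-145567, a(12)=-334939, a(13)=-771640, a(14)=-1776457, a(15)=-4091377, a(16)=-9420748; answer -9420748
Stage 3: W2 = -9420748; r = 9420748; squarings mod 367: 316^1=316, 316^2=32, 316^4=290, 316^8=57, 316^16=313, 316^32=347, 316^64=33, 316^128=355, 316^256=144, 316^512=184, 316^1024=92, 316^2048=23, 316^4096=162, 316^8192=187, 316^16384=104, 316^32768=173, 316^65536=202, 316^131072=67, 316^262144=85, 316^524288=252, 316^1048576=13, 316^2097152=169, 316^4194304=302, 316^8388608=188; 316^9420748 = 316^4 * 316^8 * 316^64 * 316^128 * 316^256 * 316^512 * 316^1024 * 316^2048 * 316^4096 * 316^8192 * 316^32768 * 316^65536 * 316^131072 * 316^262144 * 316^524288 * 316^8388608 = 361 (mod 367); answer 361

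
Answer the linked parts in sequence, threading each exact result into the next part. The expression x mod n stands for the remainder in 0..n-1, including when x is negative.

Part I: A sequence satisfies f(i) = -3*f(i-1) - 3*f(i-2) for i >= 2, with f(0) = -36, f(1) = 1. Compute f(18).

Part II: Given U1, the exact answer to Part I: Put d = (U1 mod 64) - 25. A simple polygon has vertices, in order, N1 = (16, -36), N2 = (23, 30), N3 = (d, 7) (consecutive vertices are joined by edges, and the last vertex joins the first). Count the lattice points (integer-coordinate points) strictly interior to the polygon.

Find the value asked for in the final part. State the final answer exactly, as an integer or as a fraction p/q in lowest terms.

51

Part I: f(2) = -3*(1) - 3*(-36) = 105; iterating: f(2)=105, f(3)=-318, f(4)=639, f(5)=-963, f(6)=972, f(7)=-27, f(8)=-2835, f(9)=8586, f(10)=-17253, f(11)=26001, f(12)=-26244, f(13)=729, f(14)=76545, f(15)=-231822, f(16)=465831, f(17)=-702027, f(18)=708588; answer 708588
Part II: U1 = 708588; d = 19; cross terms: (16*30 - 23*-36)=1308, (23*7 - 19*30)=-409, (19*-36 - 16*7)=-796; twice the area = |103| = 103; area = 103/2; boundary points = 1 + 1 + 1 = 3; strictly interior points = area - boundary/2 + 1 = 51; answer 51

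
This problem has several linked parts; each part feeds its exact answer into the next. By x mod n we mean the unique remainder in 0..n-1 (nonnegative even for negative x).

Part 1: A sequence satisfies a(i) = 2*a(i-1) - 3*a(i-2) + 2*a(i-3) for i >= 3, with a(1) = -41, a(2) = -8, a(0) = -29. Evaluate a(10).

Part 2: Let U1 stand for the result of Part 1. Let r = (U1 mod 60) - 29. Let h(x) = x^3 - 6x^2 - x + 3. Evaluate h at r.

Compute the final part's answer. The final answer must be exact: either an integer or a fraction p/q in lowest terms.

597

Part 1: a(3) = 2*(-8) - 3*(-41) + 2*(-29) = 49; iterating: a(3)=49, a(4)=40, a(5)=-83, a(6)=-188, a(7)=-47, a(8)=304, a(9)=373, a(10)=-260; answer -260
Part 2: U1 = -260; r = 11; 1*(11)^3 - 6*(11)^2 - 1*(11)^1 + 3 = (1331) + (-726) + (-11) + (3) = 597; answer 597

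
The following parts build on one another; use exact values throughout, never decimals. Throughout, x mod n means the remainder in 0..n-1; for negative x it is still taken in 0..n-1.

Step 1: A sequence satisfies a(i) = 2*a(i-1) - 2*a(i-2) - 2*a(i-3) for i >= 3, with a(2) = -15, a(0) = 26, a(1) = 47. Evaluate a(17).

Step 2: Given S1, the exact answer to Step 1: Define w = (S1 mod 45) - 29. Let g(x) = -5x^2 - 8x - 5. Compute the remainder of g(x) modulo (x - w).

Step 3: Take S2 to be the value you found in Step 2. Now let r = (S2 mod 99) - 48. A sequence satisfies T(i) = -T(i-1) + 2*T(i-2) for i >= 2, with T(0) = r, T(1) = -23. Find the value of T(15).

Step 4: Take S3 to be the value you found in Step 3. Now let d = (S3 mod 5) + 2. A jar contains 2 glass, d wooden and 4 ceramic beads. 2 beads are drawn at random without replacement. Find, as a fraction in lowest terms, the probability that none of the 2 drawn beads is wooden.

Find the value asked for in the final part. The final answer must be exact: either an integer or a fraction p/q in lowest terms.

Step 1: a(3) = 2*(-15) - 2*(47) - 2*(26) = -176; iterating: a(3)=-176, a(4)=-416, a(5)=-450, a(6)=284, a(7)=2300, a(8)=4932, a(9)=4696, a(10)=-5072, a(11)=-29400, a(12)=-58048, a(13)=-47152, a(14)=80592, a(15)=371584, a(16)=676288, a(17)=448224; answer 448224
Step 2: S1 = 448224; w = -5; remainder = value at the root: -5*(-5)^2 - 8*(-5)^1 - 5 = (-125) + (40) + (-5) = -90; answer -90
Step 3: S2 = -90; r = -39; T(2) = -1*(-23) + 2*(-39) = -55; iterating: T(2)=-55, T(3)=9, T(4)=-119, T(5)=137, T(6)=-375, T(7)=649, T(8)=-1399, T(9)=2697, T(10)=-5495, T(11)=10889, T(12)=-21879, T(13)=43657, T(14)=-87415, T(15)=174729; answer 174729
Step 4: S3 = 174729; d = 6; total draws C(12,2) = 66; favorable C(6,2) = 15; P = 5/22; answer 5/22

5/22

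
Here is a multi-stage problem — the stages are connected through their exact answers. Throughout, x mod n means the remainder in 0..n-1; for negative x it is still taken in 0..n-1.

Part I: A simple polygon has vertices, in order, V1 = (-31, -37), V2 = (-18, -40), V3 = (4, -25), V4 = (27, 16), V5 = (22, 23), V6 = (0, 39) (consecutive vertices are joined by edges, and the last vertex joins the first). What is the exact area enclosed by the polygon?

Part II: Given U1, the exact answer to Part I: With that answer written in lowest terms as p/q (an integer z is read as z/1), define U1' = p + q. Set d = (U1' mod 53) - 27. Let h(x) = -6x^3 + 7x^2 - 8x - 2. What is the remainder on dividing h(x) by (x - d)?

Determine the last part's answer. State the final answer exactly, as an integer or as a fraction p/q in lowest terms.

Part I: cross terms: (-31*-40 - -18*-37)=574, (-18*-25 - 4*-40)=610, (4*16 - 27*-25)=739, (27*23 - 22*16)=269, (22*39 - 0*23)=858, (0*-37 - -31*39)=1209; twice the area = |4259| = 4259; area = 4259/2; answer 4259/2
Part II: U1 = 4259/2; threaded value p + q = 4261; d = -6; remainder = value at the root: -6*(-6)^3 + 7*(-6)^2 - 8*(-6)^1 - 2 = (1296) + (252) + (48) + (-2) = 1594; answer 1594

1594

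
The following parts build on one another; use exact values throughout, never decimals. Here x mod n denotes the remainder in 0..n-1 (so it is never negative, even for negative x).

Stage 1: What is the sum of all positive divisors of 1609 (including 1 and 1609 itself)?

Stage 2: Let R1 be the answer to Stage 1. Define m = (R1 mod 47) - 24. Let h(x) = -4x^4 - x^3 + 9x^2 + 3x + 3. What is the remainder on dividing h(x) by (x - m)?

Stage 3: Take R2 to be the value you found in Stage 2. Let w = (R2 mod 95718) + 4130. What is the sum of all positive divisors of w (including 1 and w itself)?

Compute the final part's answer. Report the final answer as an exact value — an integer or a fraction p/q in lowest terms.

25056

Stage 1: 1609 is prime, so its only divisors are 1 and 1609; sigma = 1 + 1609 = 1610; answer 1610
Stage 2: R1 = 1610; m = -12; remainder = value at the root: -4*(-12)^4 - 1*(-12)^3 + 9*(-12)^2 + 3*(-12)^1 + 3 = (-82944) + (1728) + (1296) + (-36) + (3) = -79953; answer -79953
Stage 3: R2 = -79953; w = 19895; 19895 = 5 * 23 * 173; sigma = (1 + 5) * (1 + 23) * (1 + 173) = 6 * 24 * 174 = 25056; answer 25056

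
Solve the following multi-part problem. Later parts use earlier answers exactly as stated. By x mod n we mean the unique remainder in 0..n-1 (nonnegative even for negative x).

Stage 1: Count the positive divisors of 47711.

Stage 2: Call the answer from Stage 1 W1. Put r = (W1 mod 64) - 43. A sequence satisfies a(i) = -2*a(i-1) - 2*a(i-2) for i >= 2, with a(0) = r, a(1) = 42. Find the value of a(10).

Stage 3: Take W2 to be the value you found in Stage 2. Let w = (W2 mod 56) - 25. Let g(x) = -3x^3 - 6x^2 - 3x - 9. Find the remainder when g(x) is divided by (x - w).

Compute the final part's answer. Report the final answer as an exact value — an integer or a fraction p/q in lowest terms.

Stage 1: 47711 is prime, so its only divisors are 1 and 47711; count = 2; answer 2
Stage 2: W1 = 2; r = -41; a(2) = -2*(42) - 2*(-41) = -2; iterating: a(2)=-2, a(3)=-80, a(4)=164, a(5)=-168, a(6)=8, a(7)=320, a(8)=-656, a(9)=672, a(10)=-32; answer -32
Stage 3: W2 = -32; w = -1; remainder = value at the root: -3*(-1)^3 - 6*(-1)^2 - 3*(-1)^1 - 9 = (3) + (-6) + (3) + (-9) = -9; answer -9

-9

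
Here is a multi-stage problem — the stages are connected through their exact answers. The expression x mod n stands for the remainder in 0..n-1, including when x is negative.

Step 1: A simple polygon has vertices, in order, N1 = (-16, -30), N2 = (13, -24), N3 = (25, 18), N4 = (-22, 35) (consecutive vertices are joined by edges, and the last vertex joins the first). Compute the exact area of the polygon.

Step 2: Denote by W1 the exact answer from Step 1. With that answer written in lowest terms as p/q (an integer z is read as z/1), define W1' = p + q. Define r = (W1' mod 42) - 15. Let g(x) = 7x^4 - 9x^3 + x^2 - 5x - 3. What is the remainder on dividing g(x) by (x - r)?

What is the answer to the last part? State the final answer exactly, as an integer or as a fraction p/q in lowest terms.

129681

Step 1: cross terms: (-16*-24 - 13*-30)=774, (13*18 - 25*-24)=834, (25*35 - -22*18)=1271, (-22*-30 - -16*35)=1220; twice the area = |4099| = 4099; area = 4099/2; answer 4099/2
Step 2: W1 = 4099/2; threaded value p + q = 4101; r = 12; remainder = value at the root: 7*(12)^4 - 9*(12)^3 + 1*(12)^2 - 5*(12)^1 - 3 = (145152) + (-15552) + (144) + (-60) + (-3) = 129681; answer 129681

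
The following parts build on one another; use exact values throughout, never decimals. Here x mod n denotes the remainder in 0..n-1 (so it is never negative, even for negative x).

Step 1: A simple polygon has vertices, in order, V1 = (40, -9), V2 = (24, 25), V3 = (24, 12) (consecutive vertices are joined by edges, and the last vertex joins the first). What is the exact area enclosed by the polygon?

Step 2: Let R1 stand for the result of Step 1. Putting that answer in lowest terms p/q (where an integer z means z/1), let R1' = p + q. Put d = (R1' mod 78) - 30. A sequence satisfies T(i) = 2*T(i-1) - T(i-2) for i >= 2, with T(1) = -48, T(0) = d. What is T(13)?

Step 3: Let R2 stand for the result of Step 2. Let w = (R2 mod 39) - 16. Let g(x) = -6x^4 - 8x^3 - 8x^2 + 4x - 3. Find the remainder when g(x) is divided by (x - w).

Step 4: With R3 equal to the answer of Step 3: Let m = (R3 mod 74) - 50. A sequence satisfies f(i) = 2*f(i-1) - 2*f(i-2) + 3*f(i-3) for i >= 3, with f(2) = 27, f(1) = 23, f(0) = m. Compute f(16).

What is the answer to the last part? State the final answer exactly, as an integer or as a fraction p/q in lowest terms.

Step 1: cross terms: (40*25 - 24*-9)=1216, (24*12 - 24*25)=-312, (24*-9 - 40*12)=-696; twice the area = |208| = 208; area = 104; answer 104
Step 2: R1 = 104; threaded value p + q = 105; d = -3; T(2) = 2*(-48) - 1*(-3) = -93; iterating: T(2)=-93, T(3)=-138, T(4)=-183, T(5)=-228, T(6)=-273, T(7)=-318, T(8)=-363, T(9)=-408, T(10)=-453, T(11)=-498, T(12)=-543, T(13)=-588; answer -588
Step 3: R2 = -588; w = 20; remainder = value at the root: -6*(20)^4 - 8*(20)^3 - 8*(20)^2 + 4*(20)^1 - 3 = (-960000) + (-64000) + (-3200) + (80) + (-3) = -1027123; answer -1027123
Step 4: R3 = -1027123; m = 21; f(3) = 2*(27) - 2*(23) + 3*(21) = 71; iterating: f(3)=71, f(4)=157, f(5)=253, f(6)=405, f(7)=775, f(8)=1499, f(9)=2663, f(10)=4653, f(11)=8477, f(12)=15637, f(13)=28279, f(14)=50715, f(15)=91783, f(16)=166973; answer 166973

166973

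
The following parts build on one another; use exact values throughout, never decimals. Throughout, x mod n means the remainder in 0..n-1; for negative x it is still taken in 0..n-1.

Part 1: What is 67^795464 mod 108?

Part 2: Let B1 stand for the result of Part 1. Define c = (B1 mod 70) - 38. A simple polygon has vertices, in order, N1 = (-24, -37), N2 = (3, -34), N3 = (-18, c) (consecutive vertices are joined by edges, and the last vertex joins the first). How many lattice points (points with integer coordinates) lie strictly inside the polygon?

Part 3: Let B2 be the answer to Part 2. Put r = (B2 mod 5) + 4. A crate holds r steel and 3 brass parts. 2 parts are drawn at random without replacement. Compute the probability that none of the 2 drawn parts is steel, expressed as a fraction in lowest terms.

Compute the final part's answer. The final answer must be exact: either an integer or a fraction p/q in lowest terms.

Part 1: squarings mod 108: 67^1=67, 67^2=61, 67^4=49, 67^8=25, 67^16=85, 67^32=97, 67^64=13, 67^128=61, 67^256=49, 67^512=25, 67^1024=85, 67^2048=97, 67^4096=13, 67^8192=61, 67^16384=49, 67^32768=25, 67^65536=85, 67^131072=97, 67^262144=13, 67^524288=61; 67^795464 = 67^8 * 67^64 * 67^256 * 67^512 * 67^8192 * 67^262144 * 67^524288 = 25 (mod 108); answer 25
Part 2: B1 = 25; c = -13; cross terms: (-24*-34 - 3*-37)=927, (3*-13 - -18*-34)=-651, (-18*-37 - -24*-13)=354; twice the area = |630| = 630; area = 315; boundary points = 3 + 21 + 6 = 30; strictly interior points = area - boundary/2 + 1 = 301; answer 301
Part 3: B2 = 301; r = 5; total draws C(8,2) = 28; favorable C(3,2) = 3; P = 3/28; answer 3/28

3/28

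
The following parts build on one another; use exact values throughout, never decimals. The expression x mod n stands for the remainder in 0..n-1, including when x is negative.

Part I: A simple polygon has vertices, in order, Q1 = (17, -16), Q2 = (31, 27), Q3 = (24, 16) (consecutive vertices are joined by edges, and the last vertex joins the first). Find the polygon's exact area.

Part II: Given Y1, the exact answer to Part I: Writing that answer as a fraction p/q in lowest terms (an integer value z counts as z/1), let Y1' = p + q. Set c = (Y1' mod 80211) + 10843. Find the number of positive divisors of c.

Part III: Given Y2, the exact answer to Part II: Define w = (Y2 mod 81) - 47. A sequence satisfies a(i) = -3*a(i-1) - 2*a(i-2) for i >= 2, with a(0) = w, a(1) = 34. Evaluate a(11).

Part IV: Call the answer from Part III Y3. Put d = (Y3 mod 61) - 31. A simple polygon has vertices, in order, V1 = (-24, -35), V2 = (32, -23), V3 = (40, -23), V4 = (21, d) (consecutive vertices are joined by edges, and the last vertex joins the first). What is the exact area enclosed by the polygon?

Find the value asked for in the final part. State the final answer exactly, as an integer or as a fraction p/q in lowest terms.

Part I: cross terms: (17*27 - 31*-16)=955, (31*16 - 24*27)=-152, (24*-16 - 17*16)=-656; twice the area = |147| = 147; area = 147/2; answer 147/2
Part II: Y1 = 147/2; threaded value p + q = 149; c = 10992; 10992 = 2^4 * 3 * 229; number of divisors = (4+1) * (1+1) * (1+1) = 20; answer 20
Part III: Y2 = 20; w = -27; a(2) = -3*(34) - 2*(-27) = -48; iterating: a(2)=-48, a(3)=76, a(4)=-132, a(5)=244, a(6)=-468, a(7)=916, a(8)=-1812, a(9)=3604, a(10)=-7188, a(11)=14356; answer 14356
Part IV: Y3 = 14356; d = -10; cross terms: (-24*-23 - 32*-35)=1672, (32*-23 - 40*-23)=184, (40*-10 - 21*-23)=83, (21*-35 - -24*-10)=-975; twice the area = |964| = 964; area = 482; answer 482

482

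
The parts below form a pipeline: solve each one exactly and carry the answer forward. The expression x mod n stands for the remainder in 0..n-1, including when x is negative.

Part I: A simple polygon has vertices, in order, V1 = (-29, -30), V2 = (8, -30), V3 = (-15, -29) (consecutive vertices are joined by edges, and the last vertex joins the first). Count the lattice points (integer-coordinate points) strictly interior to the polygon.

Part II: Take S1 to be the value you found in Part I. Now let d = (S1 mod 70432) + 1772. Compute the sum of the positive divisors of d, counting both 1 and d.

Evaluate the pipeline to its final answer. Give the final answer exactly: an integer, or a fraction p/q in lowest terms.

3108

Part I: cross terms: (-29*-30 - 8*-30)=1110, (8*-29 - -15*-30)=-682, (-15*-30 - -29*-29)=-391; twice the area = |37| = 37; area = 37/2; boundary points = 37 + 1 + 1 = 39; strictly interior points = area - boundary/2 + 1 = 0; answer 0
Part II: S1 = 0; d = 1772; 1772 = 2^2 * 443; sigma = (1 + 2 + 4) * (1 + 443) = 7 * 444 = 3108; answer 3108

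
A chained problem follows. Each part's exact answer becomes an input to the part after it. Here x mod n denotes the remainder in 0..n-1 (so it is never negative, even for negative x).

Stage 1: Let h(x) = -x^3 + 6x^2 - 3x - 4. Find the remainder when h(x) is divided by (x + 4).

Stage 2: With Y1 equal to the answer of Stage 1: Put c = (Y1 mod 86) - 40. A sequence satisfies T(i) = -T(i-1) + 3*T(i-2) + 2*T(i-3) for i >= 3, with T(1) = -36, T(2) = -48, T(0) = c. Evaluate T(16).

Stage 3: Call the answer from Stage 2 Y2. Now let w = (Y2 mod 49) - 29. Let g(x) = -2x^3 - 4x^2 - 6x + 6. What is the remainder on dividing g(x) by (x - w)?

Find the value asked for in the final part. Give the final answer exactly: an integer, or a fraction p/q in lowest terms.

1194

Stage 1: remainder = value at the root: -1*(-4)^3 + 6*(-4)^2 - 3*(-4)^1 - 4 = (64) + (96) + (12) + (-4) = 168; answer 168
Stage 2: Y1 = 168; c = 42; T(3) = -1*(-48) + 3*(-36) + 2*(42) = 24; iterating: T(3)=24, T(4)=-240, T(5)=216, T(6)=-888, T(7)=1056, T(8)=-3288, T(9)=4680, T(10)=-12432, T(11)=19896, T(12)=-47832, T(13)=82656, T(14)=-186360, T(15)=338664, T(16)=-732432; answer -732432
Stage 3: Y2 = -732432; w = -9; remainder = value at the root: -2*(-9)^3 - 4*(-9)^2 - 6*(-9)^1 + 6 = (1458) + (-324) + (54) + (6) = 1194; answer 1194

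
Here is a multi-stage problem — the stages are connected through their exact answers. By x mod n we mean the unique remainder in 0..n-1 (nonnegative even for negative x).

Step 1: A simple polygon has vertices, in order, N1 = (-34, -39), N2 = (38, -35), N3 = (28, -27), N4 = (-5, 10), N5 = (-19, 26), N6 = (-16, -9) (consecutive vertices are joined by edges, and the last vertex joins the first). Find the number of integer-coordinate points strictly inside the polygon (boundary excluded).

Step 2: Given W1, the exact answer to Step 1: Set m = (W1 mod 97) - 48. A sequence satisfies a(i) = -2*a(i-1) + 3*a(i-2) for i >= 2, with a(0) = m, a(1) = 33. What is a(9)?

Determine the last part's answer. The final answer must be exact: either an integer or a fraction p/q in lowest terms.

309993

Step 1: cross terms: (-34*-35 - 38*-39)=2672, (38*-27 - 28*-35)=-46, (28*10 - -5*-27)=145, (-5*26 - -19*10)=60, (-19*-9 - -16*26)=587, (-16*-39 - -34*-9)=318; twice the area = |3736| = 3736; area = 1868; boundary points = 4 + 2 + 1 + 2 + 1 + 6 = 16; strictly interior points = area - boundary/2 + 1 = 1861; answer 1861
Step 2: W1 = 1861; m = -30; a(2) = -2*(33) + 3*(-30) = -156; iterating: a(2)=-156, a(3)=411, a(4)=-1290, a(5)=3813, a(6)=-11496, a(7)=34431, a(8)=-103350, a(9)=309993; answer 309993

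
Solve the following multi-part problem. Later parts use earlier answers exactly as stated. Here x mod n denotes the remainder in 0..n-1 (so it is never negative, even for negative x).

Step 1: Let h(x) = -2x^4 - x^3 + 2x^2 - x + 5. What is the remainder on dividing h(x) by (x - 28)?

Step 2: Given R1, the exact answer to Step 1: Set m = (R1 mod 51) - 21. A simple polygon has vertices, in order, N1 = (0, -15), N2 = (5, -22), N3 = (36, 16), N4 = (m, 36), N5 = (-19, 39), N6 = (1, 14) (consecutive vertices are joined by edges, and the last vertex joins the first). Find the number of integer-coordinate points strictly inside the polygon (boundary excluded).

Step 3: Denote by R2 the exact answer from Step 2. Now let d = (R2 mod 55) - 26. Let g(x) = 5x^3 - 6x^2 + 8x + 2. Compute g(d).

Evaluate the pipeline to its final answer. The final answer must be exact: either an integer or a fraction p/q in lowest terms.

Step 1: remainder = value at the root: -2*(28)^4 - 1*(28)^3 + 2*(28)^2 - 1*(28)^1 + 5 = (-1229312) + (-21952) + (1568) + (-28) + (5) = -1249719; answer -1249719
Step 2: R1 = -1249719; m = 15; cross terms: (0*-22 - 5*-15)=75, (5*16 - 36*-22)=872, (36*36 - 15*16)=1056, (15*39 - -19*36)=1269, (-19*14 - 1*39)=-305, (1*-15 - 0*14)=-15; twice the area = |2952| = 2952; area = 1476; boundary points = 1 + 1 + 1 + 1 + 5 + 1 = 10; strictly interior points = area - boundary/2 + 1 = 1472; answer 1472
Step 3: R2 = 1472; d = 16; 5*(16)^3 - 6*(16)^2 + 8*(16)^1 + 2 = (20480) + (-1536) + (128) + (2) = 19074; answer 19074

19074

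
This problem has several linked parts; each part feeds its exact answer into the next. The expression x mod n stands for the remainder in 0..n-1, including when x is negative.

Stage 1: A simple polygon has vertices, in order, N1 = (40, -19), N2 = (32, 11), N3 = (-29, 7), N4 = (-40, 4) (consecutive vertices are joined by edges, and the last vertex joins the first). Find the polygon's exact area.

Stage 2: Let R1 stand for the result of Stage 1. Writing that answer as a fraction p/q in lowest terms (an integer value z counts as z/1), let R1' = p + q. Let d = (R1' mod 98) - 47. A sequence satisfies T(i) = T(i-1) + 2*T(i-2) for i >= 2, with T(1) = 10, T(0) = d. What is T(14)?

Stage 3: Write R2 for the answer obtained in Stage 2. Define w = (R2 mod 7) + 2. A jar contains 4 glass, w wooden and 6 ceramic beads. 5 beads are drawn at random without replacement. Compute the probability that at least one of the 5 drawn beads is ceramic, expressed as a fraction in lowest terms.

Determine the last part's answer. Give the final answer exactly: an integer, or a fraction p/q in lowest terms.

137/143

Stage 1: cross terms: (40*11 - 32*-19)=1048, (32*7 - -29*11)=543, (-29*4 - -40*7)=164, (-40*-19 - 40*4)=600; twice the area = |2355| = 2355; area = 2355/2; answer 2355/2
Stage 2: R1 = 2355/2; threaded value p + q = 2357; d = -42; T(2) = 1*(10) + 2*(-42) = -74; iterating: T(2)=-74, T(3)=-54, T(4)=-202, T(5)=-310, T(6)=-714, T(7)=-1334, T(8)=-2762, T(9)=-5430, T(10)=-10954, T(11)=-21814, T(12)=-43722, T(13)=-87350, T(14)=-174794; answer -174794
Stage 3: R2 = -174794; w = 5; total draws C(15,5) = 3003; complement C(9,5) = 126; favorable 3003 - 126 = 2877; P = 137/143; answer 137/143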